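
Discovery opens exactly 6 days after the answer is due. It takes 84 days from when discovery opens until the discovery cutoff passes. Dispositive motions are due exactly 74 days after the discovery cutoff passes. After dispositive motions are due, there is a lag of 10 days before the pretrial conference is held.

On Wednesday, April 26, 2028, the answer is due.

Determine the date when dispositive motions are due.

Saturday, October 7, 2028

The answer is due: Apr 26, 2028.
Discovery opens: Apr 26, 2028 + 6 days = May 2, 2028.
The discovery cutoff passes: May 2, 2028 + 84 days = Jul 25, 2028.
Dispositive motions are due: Jul 25, 2028 + 74 days = Oct 7, 2028.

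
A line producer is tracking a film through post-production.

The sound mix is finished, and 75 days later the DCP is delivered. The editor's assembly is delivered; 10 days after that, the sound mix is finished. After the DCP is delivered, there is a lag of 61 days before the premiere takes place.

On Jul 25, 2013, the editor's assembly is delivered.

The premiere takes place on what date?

The editor's assembly is delivered: Jul 25, 2013.
The sound mix is finished: Jul 25, 2013 + 10 days = Aug 4, 2013.
The DCP is delivered: Aug 4, 2013 + 75 days = Oct 18, 2013.
The premiere takes place: Oct 18, 2013 + 61 days = Dec 18, 2013.

Dec 18, 2013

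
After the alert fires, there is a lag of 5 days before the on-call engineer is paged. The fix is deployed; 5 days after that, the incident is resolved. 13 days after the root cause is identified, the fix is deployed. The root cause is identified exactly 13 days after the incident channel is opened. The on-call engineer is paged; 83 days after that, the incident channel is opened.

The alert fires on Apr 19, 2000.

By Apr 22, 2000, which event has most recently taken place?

The alert fires

The alert fires: Apr 19, 2000.
The on-call engineer is paged: Apr 19, 2000 + 5 days = Apr 24, 2000.
The incident channel is opened: Apr 24, 2000 + 83 days = Jul 16, 2000.
The root cause is identified: Jul 16, 2000 + 13 days = Jul 29, 2000.
The fix is deployed: Jul 29, 2000 + 13 days = Aug 11, 2000.
The incident is resolved: Aug 11, 2000 + 5 days = Aug 16, 2000.
Apr 22, 2000 falls between when the alert fires (Apr 19, 2000) and when the on-call engineer is paged (Apr 24, 2000).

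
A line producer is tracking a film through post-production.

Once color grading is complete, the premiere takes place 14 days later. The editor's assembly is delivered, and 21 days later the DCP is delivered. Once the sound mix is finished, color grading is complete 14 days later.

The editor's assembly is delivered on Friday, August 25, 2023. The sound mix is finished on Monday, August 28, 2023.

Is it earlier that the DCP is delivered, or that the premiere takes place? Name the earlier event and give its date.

The editor's assembly is delivered: Aug 25, 2023.
The DCP is delivered: Aug 25, 2023 + 21 days = Sep 15, 2023.
The sound mix is finished: Aug 28, 2023.
Color grading is complete: Aug 28, 2023 + 14 days = Sep 11, 2023.
The premiere takes place: Sep 11, 2023 + 14 days = Sep 25, 2023.
Comparing: the DCP is delivered on Sep 15, 2023 vs the premiere takes place on Sep 25, 2023. Earlier: the DCP is delivered.

The DCP is delivered — Friday, September 15, 2023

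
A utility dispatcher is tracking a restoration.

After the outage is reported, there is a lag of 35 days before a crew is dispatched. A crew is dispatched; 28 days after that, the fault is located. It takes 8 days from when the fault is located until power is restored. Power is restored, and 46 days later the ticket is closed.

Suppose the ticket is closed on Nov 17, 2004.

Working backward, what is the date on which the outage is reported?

The ticket is closed: Nov 17, 2004.
Power is restored: Nov 17, 2004 − 46 days = Oct 2, 2004.
The fault is located: Oct 2, 2004 − 8 days = Sep 24, 2004.
A crew is dispatched: Sep 24, 2004 − 28 days = Aug 27, 2004.
The outage is reported: Aug 27, 2004 − 35 days = Jul 23, 2004.

Jul 23, 2004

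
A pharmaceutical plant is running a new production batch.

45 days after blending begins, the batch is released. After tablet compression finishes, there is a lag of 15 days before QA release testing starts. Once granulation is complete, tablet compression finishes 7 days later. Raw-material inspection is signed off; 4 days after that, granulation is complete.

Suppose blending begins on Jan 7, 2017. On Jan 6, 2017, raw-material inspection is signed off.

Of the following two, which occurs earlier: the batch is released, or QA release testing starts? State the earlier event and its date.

Blending begins: Jan 7, 2017.
The batch is released: Jan 7, 2017 + 45 days = Feb 21, 2017.
Raw-material inspection is signed off: Jan 6, 2017.
Granulation is complete: Jan 6, 2017 + 4 days = Jan 10, 2017.
Tablet compression finishes: Jan 10, 2017 + 7 days = Jan 17, 2017.
QA release testing starts: Jan 17, 2017 + 15 days = Feb 1, 2017.
Comparing: the batch is released on Feb 21, 2017 vs QA release testing starts on Feb 1, 2017. Earlier: QA release testing starts.

QA release testing starts — Feb 1, 2017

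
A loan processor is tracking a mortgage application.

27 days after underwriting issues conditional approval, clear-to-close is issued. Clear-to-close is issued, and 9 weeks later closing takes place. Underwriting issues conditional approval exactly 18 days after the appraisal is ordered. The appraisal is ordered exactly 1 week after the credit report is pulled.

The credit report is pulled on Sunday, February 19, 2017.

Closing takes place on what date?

The credit report is pulled: Feb 19, 2017.
The appraisal is ordered: Feb 19, 2017 + 1 week = Feb 26, 2017.
Underwriting issues conditional approval: Feb 26, 2017 + 18 days = Mar 16, 2017.
Clear-to-close is issued: Mar 16, 2017 + 27 days = Apr 12, 2017.
Closing takes place: Apr 12, 2017 + 9 weeks = Jun 14, 2017.

Wednesday, June 14, 2017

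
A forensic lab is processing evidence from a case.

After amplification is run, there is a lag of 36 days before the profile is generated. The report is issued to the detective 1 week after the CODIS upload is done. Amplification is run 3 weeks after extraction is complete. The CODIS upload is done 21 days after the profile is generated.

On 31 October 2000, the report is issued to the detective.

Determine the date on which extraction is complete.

7 August 2000

The report is issued to the detective: Oct 31, 2000.
The CODIS upload is done: Oct 31, 2000 − 1 week = Oct 24, 2000.
The profile is generated: Oct 24, 2000 − 21 days = Oct 3, 2000.
Amplification is run: Oct 3, 2000 − 36 days = Aug 28, 2000.
Extraction is complete: Aug 28, 2000 − 3 weeks = Aug 7, 2000.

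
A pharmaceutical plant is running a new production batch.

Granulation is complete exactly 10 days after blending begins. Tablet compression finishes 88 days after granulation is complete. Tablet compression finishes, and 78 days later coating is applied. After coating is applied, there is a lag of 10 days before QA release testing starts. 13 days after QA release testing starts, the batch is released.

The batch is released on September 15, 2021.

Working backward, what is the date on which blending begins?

The batch is released: Sep 15, 2021.
QA release testing starts: Sep 15, 2021 − 13 days = Sep 2, 2021.
Coating is applied: Sep 2, 2021 − 10 days = Aug 23, 2021.
Tablet compression finishes: Aug 23, 2021 − 78 days = Jun 6, 2021.
Granulation is complete: Jun 6, 2021 − 88 days = Mar 10, 2021.
Blending begins: Mar 10, 2021 − 10 days = Feb 28, 2021.

February 28, 2021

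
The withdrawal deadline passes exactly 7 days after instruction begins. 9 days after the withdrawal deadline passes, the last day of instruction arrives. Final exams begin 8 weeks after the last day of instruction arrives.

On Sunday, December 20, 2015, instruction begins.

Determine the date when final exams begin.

Instruction begins: Dec 20, 2015.
The withdrawal deadline passes: Dec 20, 2015 + 7 days = Dec 27, 2015.
The last day of instruction arrives: Dec 27, 2015 + 9 days = Jan 5, 2016.
Final exams begin: Jan 5, 2016 + 8 weeks = Mar 1, 2016.

Tuesday, March 1, 2016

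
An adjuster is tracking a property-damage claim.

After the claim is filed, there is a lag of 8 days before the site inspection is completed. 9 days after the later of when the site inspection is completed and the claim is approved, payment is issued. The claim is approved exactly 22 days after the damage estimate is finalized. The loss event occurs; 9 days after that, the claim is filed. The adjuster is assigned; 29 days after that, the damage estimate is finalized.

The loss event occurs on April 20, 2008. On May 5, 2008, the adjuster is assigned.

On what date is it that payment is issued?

July 4, 2008

The loss event occurs: Apr 20, 2008.
The claim is filed: Apr 20, 2008 + 9 days = Apr 29, 2008.
The site inspection is completed: Apr 29, 2008 + 8 days = May 7, 2008.
The adjuster is assigned: May 5, 2008.
The damage estimate is finalized: May 5, 2008 + 29 days = Jun 3, 2008.
The claim is approved: Jun 3, 2008 + 22 days = Jun 25, 2008.
Both prerequisites met — the site inspection is completed (May 7, 2008), the claim is approved (Jun 25, 2008); the later is Jun 25, 2008.
Payment is issued: Jun 25, 2008 + 9 days = Jul 4, 2008.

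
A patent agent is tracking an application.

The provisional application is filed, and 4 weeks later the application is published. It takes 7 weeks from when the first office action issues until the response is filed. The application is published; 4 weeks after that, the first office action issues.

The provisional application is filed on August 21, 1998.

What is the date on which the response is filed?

The provisional application is filed: Aug 21, 1998.
The application is published: Aug 21, 1998 + 4 weeks = Sep 18, 1998.
The first office action issues: Sep 18, 1998 + 4 weeks = Oct 16, 1998.
The response is filed: Oct 16, 1998 + 7 weeks = Dec 4, 1998.

December 4, 1998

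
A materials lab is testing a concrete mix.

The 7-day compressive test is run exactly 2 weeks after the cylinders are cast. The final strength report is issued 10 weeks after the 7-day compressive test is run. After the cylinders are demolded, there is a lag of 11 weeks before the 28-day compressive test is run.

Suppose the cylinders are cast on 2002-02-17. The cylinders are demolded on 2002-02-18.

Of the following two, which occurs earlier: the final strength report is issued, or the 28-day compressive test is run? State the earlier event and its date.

The 28-day compressive test is run — 2002-05-06

The cylinders are cast: Feb 17, 2002.
The 7-day compressive test is run: Feb 17, 2002 + 2 weeks = Mar 3, 2002.
The final strength report is issued: Mar 3, 2002 + 10 weeks = May 12, 2002.
The cylinders are demolded: Feb 18, 2002.
The 28-day compressive test is run: Feb 18, 2002 + 11 weeks = May 6, 2002.
Comparing: the final strength report is issued on May 12, 2002 vs the 28-day compressive test is run on May 6, 2002. Earlier: the 28-day compressive test is run.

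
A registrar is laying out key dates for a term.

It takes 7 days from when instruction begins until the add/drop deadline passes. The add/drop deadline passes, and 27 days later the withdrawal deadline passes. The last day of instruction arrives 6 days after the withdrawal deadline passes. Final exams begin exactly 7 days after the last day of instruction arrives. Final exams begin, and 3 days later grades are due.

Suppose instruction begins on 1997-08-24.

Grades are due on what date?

1997-10-13

Instruction begins: Aug 24, 1997.
The add/drop deadline passes: Aug 24, 1997 + 7 days = Aug 31, 1997.
The withdrawal deadline passes: Aug 31, 1997 + 27 days = Sep 27, 1997.
The last day of instruction arrives: Sep 27, 1997 + 6 days = Oct 3, 1997.
Final exams begin: Oct 3, 1997 + 7 days = Oct 10, 1997.
Grades are due: Oct 10, 1997 + 3 days = Oct 13, 1997.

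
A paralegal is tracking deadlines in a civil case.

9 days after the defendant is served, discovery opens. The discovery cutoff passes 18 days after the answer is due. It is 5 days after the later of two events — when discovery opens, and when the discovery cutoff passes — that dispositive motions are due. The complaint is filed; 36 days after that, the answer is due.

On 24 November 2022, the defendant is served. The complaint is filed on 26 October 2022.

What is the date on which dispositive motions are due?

The defendant is served: Nov 24, 2022.
Discovery opens: Nov 24, 2022 + 9 days = Dec 3, 2022.
The complaint is filed: Oct 26, 2022.
The answer is due: Oct 26, 2022 + 36 days = Dec 1, 2022.
The discovery cutoff passes: Dec 1, 2022 + 18 days = Dec 19, 2022.
Both prerequisites met — discovery opens (Dec 3, 2022), the discovery cutoff passes (Dec 19, 2022); the later is Dec 19, 2022.
Dispositive motions are due: Dec 19, 2022 + 5 days = Dec 24, 2022.

24 December 2022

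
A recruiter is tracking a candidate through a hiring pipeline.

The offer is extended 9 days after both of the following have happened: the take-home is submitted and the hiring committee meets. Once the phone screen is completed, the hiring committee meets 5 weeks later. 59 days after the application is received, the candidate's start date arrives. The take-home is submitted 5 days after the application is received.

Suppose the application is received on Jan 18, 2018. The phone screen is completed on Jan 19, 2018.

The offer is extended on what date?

Mar 4, 2018

The application is received: Jan 18, 2018.
The take-home is submitted: Jan 18, 2018 + 5 days = Jan 23, 2018.
The phone screen is completed: Jan 19, 2018.
The hiring committee meets: Jan 19, 2018 + 5 weeks = Feb 23, 2018.
Both prerequisites met — the take-home is submitted (Jan 23, 2018), the hiring committee meets (Feb 23, 2018); the later is Feb 23, 2018.
The offer is extended: Feb 23, 2018 + 9 days = Mar 4, 2018.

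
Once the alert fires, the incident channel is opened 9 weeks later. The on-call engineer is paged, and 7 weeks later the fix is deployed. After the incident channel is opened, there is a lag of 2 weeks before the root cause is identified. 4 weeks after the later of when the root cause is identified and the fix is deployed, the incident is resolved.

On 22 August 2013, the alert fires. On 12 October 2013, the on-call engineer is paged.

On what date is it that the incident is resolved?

28 December 2013

The alert fires: Aug 22, 2013.
The incident channel is opened: Aug 22, 2013 + 9 weeks = Oct 24, 2013.
The root cause is identified: Oct 24, 2013 + 2 weeks = Nov 7, 2013.
The on-call engineer is paged: Oct 12, 2013.
The fix is deployed: Oct 12, 2013 + 7 weeks = Nov 30, 2013.
Both prerequisites met — the root cause is identified (Nov 7, 2013), the fix is deployed (Nov 30, 2013); the later is Nov 30, 2013.
The incident is resolved: Nov 30, 2013 + 4 weeks = Dec 28, 2013.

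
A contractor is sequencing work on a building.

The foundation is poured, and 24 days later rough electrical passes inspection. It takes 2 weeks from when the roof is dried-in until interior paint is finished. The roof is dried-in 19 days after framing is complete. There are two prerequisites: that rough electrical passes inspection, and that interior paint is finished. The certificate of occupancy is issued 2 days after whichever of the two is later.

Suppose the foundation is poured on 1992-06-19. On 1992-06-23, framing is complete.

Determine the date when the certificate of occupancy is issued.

The foundation is poured: Jun 19, 1992.
Rough electrical passes inspection: Jun 19, 1992 + 24 days = Jul 13, 1992.
Framing is complete: Jun 23, 1992.
The roof is dried-in: Jun 23, 1992 + 19 days = Jul 12, 1992.
Interior paint is finished: Jul 12, 1992 + 2 weeks = Jul 26, 1992.
Both prerequisites met — rough electrical passes inspection (Jul 13, 1992), interior paint is finished (Jul 26, 1992); the later is Jul 26, 1992.
The certificate of occupancy is issued: Jul 26, 1992 + 2 days = Jul 28, 1992.

1992-07-28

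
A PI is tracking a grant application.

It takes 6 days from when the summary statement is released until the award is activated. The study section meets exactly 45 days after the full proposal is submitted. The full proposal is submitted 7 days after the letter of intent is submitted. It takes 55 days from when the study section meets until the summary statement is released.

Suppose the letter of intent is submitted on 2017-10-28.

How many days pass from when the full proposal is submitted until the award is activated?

Causal path: the full proposal is submitted → the study section meets → the summary statement is released → the award is activated.
Total delay along the path: 45 + 55 + 6 = 106 days.

106 days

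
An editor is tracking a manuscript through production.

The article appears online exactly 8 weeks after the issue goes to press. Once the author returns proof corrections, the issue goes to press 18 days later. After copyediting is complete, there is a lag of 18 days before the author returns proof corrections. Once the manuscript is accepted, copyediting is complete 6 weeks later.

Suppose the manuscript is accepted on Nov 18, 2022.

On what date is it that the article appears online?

Apr 1, 2023

The manuscript is accepted: Nov 18, 2022.
Copyediting is complete: Nov 18, 2022 + 6 weeks = Dec 30, 2022.
The author returns proof corrections: Dec 30, 2022 + 18 days = Jan 17, 2023.
The issue goes to press: Jan 17, 2023 + 18 days = Feb 4, 2023.
The article appears online: Feb 4, 2023 + 8 weeks = Apr 1, 2023.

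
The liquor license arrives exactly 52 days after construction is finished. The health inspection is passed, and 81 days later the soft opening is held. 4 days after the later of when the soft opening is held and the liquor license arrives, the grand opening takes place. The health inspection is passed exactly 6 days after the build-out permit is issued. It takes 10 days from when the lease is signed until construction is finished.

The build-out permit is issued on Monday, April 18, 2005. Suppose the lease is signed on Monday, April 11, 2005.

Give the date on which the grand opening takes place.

The build-out permit is issued: Apr 18, 2005.
The health inspection is passed: Apr 18, 2005 + 6 days = Apr 24, 2005.
The soft opening is held: Apr 24, 2005 + 81 days = Jul 14, 2005.
The lease is signed: Apr 11, 2005.
Construction is finished: Apr 11, 2005 + 10 days = Apr 21, 2005.
The liquor license arrives: Apr 21, 2005 + 52 days = Jun 12, 2005.
Both prerequisites met — the soft opening is held (Jul 14, 2005), the liquor license arrives (Jun 12, 2005); the later is Jul 14, 2005.
The grand opening takes place: Jul 14, 2005 + 4 days = Jul 18, 2005.

Monday, July 18, 2005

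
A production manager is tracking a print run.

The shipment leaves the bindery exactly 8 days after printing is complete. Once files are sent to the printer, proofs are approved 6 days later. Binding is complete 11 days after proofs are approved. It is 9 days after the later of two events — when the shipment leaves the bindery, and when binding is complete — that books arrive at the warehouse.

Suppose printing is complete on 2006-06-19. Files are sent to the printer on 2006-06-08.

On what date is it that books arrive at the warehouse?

Printing is complete: Jun 19, 2006.
The shipment leaves the bindery: Jun 19, 2006 + 8 days = Jun 27, 2006.
Files are sent to the printer: Jun 8, 2006.
Proofs are approved: Jun 8, 2006 + 6 days = Jun 14, 2006.
Binding is complete: Jun 14, 2006 + 11 days = Jun 25, 2006.
Both prerequisites met — the shipment leaves the bindery (Jun 27, 2006), binding is complete (Jun 25, 2006); the later is Jun 27, 2006.
Books arrive at the warehouse: Jun 27, 2006 + 9 days = Jul 6, 2006.

2006-07-06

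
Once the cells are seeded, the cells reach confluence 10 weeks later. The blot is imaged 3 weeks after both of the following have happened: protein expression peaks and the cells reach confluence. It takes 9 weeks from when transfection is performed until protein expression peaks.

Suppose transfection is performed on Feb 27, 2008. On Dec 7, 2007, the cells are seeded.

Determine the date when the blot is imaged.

May 21, 2008

Transfection is performed: Feb 27, 2008.
Protein expression peaks: Feb 27, 2008 + 9 weeks = Apr 30, 2008.
The cells are seeded: Dec 7, 2007.
The cells reach confluence: Dec 7, 2007 + 10 weeks = Feb 15, 2008.
Both prerequisites met — protein expression peaks (Apr 30, 2008), the cells reach confluence (Feb 15, 2008); the later is Apr 30, 2008.
The blot is imaged: Apr 30, 2008 + 3 weeks = May 21, 2008.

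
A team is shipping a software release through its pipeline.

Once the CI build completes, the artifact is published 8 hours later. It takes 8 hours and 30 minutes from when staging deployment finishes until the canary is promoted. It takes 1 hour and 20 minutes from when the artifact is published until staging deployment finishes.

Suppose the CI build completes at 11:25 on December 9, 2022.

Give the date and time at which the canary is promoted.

05:15 on December 10, 2022

The CI build completes: 11:25 Dec 9, 2022.
The artifact is published: 11:25 Dec 9, 2022 + 8h = 19:25 Dec 9, 2022.
Staging deployment finishes: 19:25 Dec 9, 2022 + 1h20m = 20:45 Dec 9, 2022.
The canary is promoted: 20:45 Dec 9, 2022 + 8h30m = 05:15 Dec 10, 2022.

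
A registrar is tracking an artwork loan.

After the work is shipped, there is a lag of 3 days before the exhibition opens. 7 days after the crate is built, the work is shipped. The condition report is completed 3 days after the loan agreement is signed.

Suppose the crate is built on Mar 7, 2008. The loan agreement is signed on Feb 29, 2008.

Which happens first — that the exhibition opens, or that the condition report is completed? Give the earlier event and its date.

The condition report is completed — Mar 3, 2008

The crate is built: Mar 7, 2008.
The work is shipped: Mar 7, 2008 + 7 days = Mar 14, 2008.
The exhibition opens: Mar 14, 2008 + 3 days = Mar 17, 2008.
The loan agreement is signed: Feb 29, 2008.
The condition report is completed: Feb 29, 2008 + 3 days = Mar 3, 2008.
Comparing: the exhibition opens on Mar 17, 2008 vs the condition report is completed on Mar 3, 2008. Earlier: the condition report is completed.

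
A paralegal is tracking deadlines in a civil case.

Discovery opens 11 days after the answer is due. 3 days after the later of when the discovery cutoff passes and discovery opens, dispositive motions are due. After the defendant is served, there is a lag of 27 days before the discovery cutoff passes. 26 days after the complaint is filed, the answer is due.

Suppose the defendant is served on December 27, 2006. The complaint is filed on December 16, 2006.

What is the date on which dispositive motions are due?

The defendant is served: Dec 27, 2006.
The discovery cutoff passes: Dec 27, 2006 + 27 days = Jan 23, 2007.
The complaint is filed: Dec 16, 2006.
The answer is due: Dec 16, 2006 + 26 days = Jan 11, 2007.
Discovery opens: Jan 11, 2007 + 11 days = Jan 22, 2007.
Both prerequisites met — the discovery cutoff passes (Jan 23, 2007), discovery opens (Jan 22, 2007); the later is Jan 23, 2007.
Dispositive motions are due: Jan 23, 2007 + 3 days = Jan 26, 2007.

January 26, 2007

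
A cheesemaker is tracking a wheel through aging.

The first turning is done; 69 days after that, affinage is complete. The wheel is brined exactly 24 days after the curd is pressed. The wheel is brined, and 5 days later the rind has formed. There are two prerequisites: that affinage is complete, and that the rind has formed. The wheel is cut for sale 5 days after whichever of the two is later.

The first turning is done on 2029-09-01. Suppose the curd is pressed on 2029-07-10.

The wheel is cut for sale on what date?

2029-11-14

The first turning is done: Sep 1, 2029.
Affinage is complete: Sep 1, 2029 + 69 days = Nov 9, 2029.
The curd is pressed: Jul 10, 2029.
The wheel is brined: Jul 10, 2029 + 24 days = Aug 3, 2029.
The rind has formed: Aug 3, 2029 + 5 days = Aug 8, 2029.
Both prerequisites met — affinage is complete (Nov 9, 2029), the rind has formed (Aug 8, 2029); the later is Nov 9, 2029.
The wheel is cut for sale: Nov 9, 2029 + 5 days = Nov 14, 2029.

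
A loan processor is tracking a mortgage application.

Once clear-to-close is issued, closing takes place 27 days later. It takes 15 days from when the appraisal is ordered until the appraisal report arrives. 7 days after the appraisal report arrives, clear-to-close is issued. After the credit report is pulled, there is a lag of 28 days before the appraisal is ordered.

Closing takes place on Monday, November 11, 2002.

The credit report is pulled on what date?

Closing takes place: Nov 11, 2002.
Clear-to-close is issued: Nov 11, 2002 − 27 days = Oct 15, 2002.
The appraisal report arrives: Oct 15, 2002 − 7 days = Oct 8, 2002.
The appraisal is ordered: Oct 8, 2002 − 15 days = Sep 23, 2002.
The credit report is pulled: Sep 23, 2002 − 28 days = Aug 26, 2002.

Monday, August 26, 2002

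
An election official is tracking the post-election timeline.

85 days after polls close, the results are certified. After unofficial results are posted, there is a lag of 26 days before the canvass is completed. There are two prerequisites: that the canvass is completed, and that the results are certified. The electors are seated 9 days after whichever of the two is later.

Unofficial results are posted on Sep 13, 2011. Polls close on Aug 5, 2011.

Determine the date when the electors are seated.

Unofficial results are posted: Sep 13, 2011.
The canvass is completed: Sep 13, 2011 + 26 days = Oct 9, 2011.
Polls close: Aug 5, 2011.
The results are certified: Aug 5, 2011 + 85 days = Oct 29, 2011.
Both prerequisites met — the canvass is completed (Oct 9, 2011), the results are certified (Oct 29, 2011); the later is Oct 29, 2011.
The electors are seated: Oct 29, 2011 + 9 days = Nov 7, 2011.

Nov 7, 2011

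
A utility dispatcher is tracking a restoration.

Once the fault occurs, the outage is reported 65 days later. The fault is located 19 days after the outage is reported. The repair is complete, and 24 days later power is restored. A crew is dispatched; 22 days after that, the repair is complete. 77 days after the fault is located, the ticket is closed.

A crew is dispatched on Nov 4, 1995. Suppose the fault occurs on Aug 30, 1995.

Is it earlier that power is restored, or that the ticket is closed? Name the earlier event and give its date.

A crew is dispatched: Nov 4, 1995.
The repair is complete: Nov 4, 1995 + 22 days = Nov 26, 1995.
Power is restored: Nov 26, 1995 + 24 days = Dec 20, 1995.
The fault occurs: Aug 30, 1995.
The outage is reported: Aug 30, 1995 + 65 days = Nov 3, 1995.
The fault is located: Nov 3, 1995 + 19 days = Nov 22, 1995.
The ticket is closed: Nov 22, 1995 + 77 days = Feb 7, 1996.
Comparing: power is restored on Dec 20, 1995 vs the ticket is closed on Feb 7, 1996. Earlier: power is restored.

Power is restored — Dec 20, 1995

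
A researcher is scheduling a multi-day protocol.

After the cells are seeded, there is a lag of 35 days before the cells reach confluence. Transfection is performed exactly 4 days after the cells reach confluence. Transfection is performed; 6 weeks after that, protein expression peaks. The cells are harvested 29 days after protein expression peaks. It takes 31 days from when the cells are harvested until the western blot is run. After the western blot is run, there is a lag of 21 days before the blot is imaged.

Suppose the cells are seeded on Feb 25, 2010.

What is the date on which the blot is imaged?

The cells are seeded: Feb 25, 2010.
The cells reach confluence: Feb 25, 2010 + 35 days = Apr 1, 2010.
Transfection is performed: Apr 1, 2010 + 4 days = Apr 5, 2010.
Protein expression peaks: Apr 5, 2010 + 6 weeks = May 17, 2010.
The cells are harvested: May 17, 2010 + 29 days = Jun 15, 2010.
The western blot is run: Jun 15, 2010 + 31 days = Jul 16, 2010.
The blot is imaged: Jul 16, 2010 + 21 days = Aug 6, 2010.

Aug 6, 2010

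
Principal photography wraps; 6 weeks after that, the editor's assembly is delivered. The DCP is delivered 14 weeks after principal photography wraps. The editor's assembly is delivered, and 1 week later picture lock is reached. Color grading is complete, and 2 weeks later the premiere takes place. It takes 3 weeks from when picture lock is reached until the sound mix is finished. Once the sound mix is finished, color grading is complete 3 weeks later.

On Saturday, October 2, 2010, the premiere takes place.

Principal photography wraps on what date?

The premiere takes place: Oct 2, 2010.
Color grading is complete: Oct 2, 2010 − 2 weeks = Sep 18, 2010.
The sound mix is finished: Sep 18, 2010 − 3 weeks = Aug 28, 2010.
Picture lock is reached: Aug 28, 2010 − 3 weeks = Aug 7, 2010.
The editor's assembly is delivered: Aug 7, 2010 − 1 week = Jul 31, 2010.
Principal photography wraps: Jul 31, 2010 − 6 weeks = Jun 19, 2010.

Saturday, June 19, 2010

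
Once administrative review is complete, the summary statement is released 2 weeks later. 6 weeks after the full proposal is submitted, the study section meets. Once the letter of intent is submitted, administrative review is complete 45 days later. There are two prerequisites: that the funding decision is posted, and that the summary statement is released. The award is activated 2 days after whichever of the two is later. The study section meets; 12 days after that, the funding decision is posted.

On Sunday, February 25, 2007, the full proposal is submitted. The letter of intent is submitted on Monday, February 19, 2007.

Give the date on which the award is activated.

The full proposal is submitted: Feb 25, 2007.
The study section meets: Feb 25, 2007 + 6 weeks = Apr 8, 2007.
The funding decision is posted: Apr 8, 2007 + 12 days = Apr 20, 2007.
The letter of intent is submitted: Feb 19, 2007.
Administrative review is complete: Feb 19, 2007 + 45 days = Apr 5, 2007.
The summary statement is released: Apr 5, 2007 + 2 weeks = Apr 19, 2007.
Both prerequisites met — the funding decision is posted (Apr 20, 2007), the summary statement is released (Apr 19, 2007); the later is Apr 20, 2007.
The award is activated: Apr 20, 2007 + 2 days = Apr 22, 2007.

Sunday, April 22, 2007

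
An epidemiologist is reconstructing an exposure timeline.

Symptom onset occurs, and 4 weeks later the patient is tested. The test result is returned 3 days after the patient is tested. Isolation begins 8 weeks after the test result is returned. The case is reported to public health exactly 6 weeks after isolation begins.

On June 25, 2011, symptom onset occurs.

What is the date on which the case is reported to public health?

Symptom onset occurs: Jun 25, 2011.
The patient is tested: Jun 25, 2011 + 4 weeks = Jul 23, 2011.
The test result is returned: Jul 23, 2011 + 3 days = Jul 26, 2011.
Isolation begins: Jul 26, 2011 + 8 weeks = Sep 20, 2011.
The case is reported to public health: Sep 20, 2011 + 6 weeks = Nov 1, 2011.

November 1, 2011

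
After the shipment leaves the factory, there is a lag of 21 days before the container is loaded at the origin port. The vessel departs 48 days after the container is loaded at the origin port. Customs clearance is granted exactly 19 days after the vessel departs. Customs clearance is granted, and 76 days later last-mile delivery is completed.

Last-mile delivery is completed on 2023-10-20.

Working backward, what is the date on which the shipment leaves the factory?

2023-05-09

Last-mile delivery is completed: Oct 20, 2023.
Customs clearance is granted: Oct 20, 2023 − 76 days = Aug 5, 2023.
The vessel departs: Aug 5, 2023 − 19 days = Jul 17, 2023.
The container is loaded at the origin port: Jul 17, 2023 − 48 days = May 30, 2023.
The shipment leaves the factory: May 30, 2023 − 21 days = May 9, 2023.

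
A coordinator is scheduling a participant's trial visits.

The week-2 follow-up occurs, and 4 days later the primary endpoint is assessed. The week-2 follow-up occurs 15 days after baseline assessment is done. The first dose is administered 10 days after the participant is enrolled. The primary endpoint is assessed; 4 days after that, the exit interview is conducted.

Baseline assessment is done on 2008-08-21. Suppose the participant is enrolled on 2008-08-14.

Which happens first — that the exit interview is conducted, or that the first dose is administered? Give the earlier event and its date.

The first dose is administered — 2008-08-24

Baseline assessment is done: Aug 21, 2008.
The week-2 follow-up occurs: Aug 21, 2008 + 15 days = Sep 5, 2008.
The primary endpoint is assessed: Sep 5, 2008 + 4 days = Sep 9, 2008.
The exit interview is conducted: Sep 9, 2008 + 4 days = Sep 13, 2008.
The participant is enrolled: Aug 14, 2008.
The first dose is administered: Aug 14, 2008 + 10 days = Aug 24, 2008.
Comparing: the exit interview is conducted on Sep 13, 2008 vs the first dose is administered on Aug 24, 2008. Earlier: the first dose is administered.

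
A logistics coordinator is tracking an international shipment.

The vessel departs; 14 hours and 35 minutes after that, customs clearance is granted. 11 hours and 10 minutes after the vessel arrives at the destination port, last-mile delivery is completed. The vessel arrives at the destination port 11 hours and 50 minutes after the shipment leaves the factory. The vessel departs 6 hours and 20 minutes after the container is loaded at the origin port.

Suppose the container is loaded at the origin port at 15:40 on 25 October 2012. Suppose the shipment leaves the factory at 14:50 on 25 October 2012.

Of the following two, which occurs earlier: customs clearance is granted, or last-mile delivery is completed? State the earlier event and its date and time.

The container is loaded at the origin port: 15:40 Oct 25, 2012.
The vessel departs: 15:40 Oct 25, 2012 + 6h20m = 22:00 Oct 25, 2012.
Customs clearance is granted: 22:00 Oct 25, 2012 + 14h35m = 12:35 Oct 26, 2012.
The shipment leaves the factory: 14:50 Oct 25, 2012.
The vessel arrives at the destination port: 14:50 Oct 25, 2012 + 11h50m = 02:40 Oct 26, 2012.
Last-mile delivery is completed: 02:40 Oct 26, 2012 + 11h10m = 13:50 Oct 26, 2012.
Comparing: customs clearance is granted at 12:35 Oct 26, 2012 vs last-mile delivery is completed at 13:50 Oct 26, 2012. Earlier: customs clearance is granted.

Customs clearance is granted — 12:35 on 26 October 2012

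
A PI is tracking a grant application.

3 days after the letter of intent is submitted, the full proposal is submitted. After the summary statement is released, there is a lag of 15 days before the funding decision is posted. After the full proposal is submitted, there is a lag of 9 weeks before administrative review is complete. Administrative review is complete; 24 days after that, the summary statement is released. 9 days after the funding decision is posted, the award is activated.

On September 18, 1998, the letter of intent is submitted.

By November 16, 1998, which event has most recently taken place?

The letter of intent is submitted: Sep 18, 1998.
The full proposal is submitted: Sep 18, 1998 + 3 days = Sep 21, 1998.
Administrative review is complete: Sep 21, 1998 + 9 weeks = Nov 23, 1998.
The summary statement is released: Nov 23, 1998 + 24 days = Dec 17, 1998.
The funding decision is posted: Dec 17, 1998 + 15 days = Jan 1, 1999.
The award is activated: Jan 1, 1999 + 9 days = Jan 10, 1999.
Nov 16, 1998 falls between when the full proposal is submitted (Sep 21, 1998) and when administrative review is complete (Nov 23, 1998).

The full proposal is submitted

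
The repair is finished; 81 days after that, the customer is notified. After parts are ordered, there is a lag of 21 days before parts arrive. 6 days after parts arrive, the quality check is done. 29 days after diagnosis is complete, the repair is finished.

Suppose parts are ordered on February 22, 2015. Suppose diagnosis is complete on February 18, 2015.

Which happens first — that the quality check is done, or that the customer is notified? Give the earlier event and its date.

The quality check is done — March 21, 2015

Parts are ordered: Feb 22, 2015.
Parts arrive: Feb 22, 2015 + 21 days = Mar 15, 2015.
The quality check is done: Mar 15, 2015 + 6 days = Mar 21, 2015.
Diagnosis is complete: Feb 18, 2015.
The repair is finished: Feb 18, 2015 + 29 days = Mar 19, 2015.
The customer is notified: Mar 19, 2015 + 81 days = Jun 8, 2015.
Comparing: the quality check is done on Mar 21, 2015 vs the customer is notified on Jun 8, 2015. Earlier: the quality check is done.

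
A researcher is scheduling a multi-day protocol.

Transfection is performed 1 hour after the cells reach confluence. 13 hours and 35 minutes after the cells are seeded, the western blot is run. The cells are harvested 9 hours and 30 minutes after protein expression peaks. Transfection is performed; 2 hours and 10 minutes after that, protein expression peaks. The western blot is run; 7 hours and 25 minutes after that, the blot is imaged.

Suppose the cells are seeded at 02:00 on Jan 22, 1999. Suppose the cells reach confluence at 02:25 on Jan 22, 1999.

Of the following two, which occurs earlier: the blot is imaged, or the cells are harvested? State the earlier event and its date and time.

The cells are seeded: 02:00 Jan 22, 1999.
The western blot is run: 02:00 Jan 22, 1999 + 13h35m = 15:35 Jan 22, 1999.
The blot is imaged: 15:35 Jan 22, 1999 + 7h25m = 23:00 Jan 22, 1999.
The cells reach confluence: 02:25 Jan 22, 1999.
Transfection is performed: 02:25 Jan 22, 1999 + 1h = 03:25 Jan 22, 1999.
Protein expression peaks: 03:25 Jan 22, 1999 + 2h10m = 05:35 Jan 22, 1999.
The cells are harvested: 05:35 Jan 22, 1999 + 9h30m = 15:05 Jan 22, 1999.
Comparing: the blot is imaged at 23:00 Jan 22, 1999 vs the cells are harvested at 15:05 Jan 22, 1999. Earlier: the cells are harvested.

The cells are harvested — 15:05 on Jan 22, 1999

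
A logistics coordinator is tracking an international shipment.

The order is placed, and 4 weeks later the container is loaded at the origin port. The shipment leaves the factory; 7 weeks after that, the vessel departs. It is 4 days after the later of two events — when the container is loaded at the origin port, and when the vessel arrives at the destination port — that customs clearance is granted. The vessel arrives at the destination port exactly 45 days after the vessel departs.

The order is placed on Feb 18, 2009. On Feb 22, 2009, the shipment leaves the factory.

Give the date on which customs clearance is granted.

The order is placed: Feb 18, 2009.
The container is loaded at the origin port: Feb 18, 2009 + 4 weeks = Mar 18, 2009.
The shipment leaves the factory: Feb 22, 2009.
The vessel departs: Feb 22, 2009 + 7 weeks = Apr 12, 2009.
The vessel arrives at the destination port: Apr 12, 2009 + 45 days = May 27, 2009.
Both prerequisites met — the container is loaded at the origin port (Mar 18, 2009), the vessel arrives at the destination port (May 27, 2009); the later is May 27, 2009.
Customs clearance is granted: May 27, 2009 + 4 days = May 31, 2009.

May 31, 2009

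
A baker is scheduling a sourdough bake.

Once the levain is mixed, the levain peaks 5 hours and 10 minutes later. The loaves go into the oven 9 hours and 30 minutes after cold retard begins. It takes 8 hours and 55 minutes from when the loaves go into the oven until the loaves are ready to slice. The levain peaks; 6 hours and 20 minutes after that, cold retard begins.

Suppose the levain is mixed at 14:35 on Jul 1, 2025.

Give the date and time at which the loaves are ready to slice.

20:30 on Jul 2, 2025

The levain is mixed: 14:35 Jul 1, 2025.
The levain peaks: 14:35 Jul 1, 2025 + 5h10m = 19:45 Jul 1, 2025.
Cold retard begins: 19:45 Jul 1, 2025 + 6h20m = 02:05 Jul 2, 2025.
The loaves go into the oven: 02:05 Jul 2, 2025 + 9h30m = 11:35 Jul 2, 2025.
The loaves are ready to slice: 11:35 Jul 2, 2025 + 8h55m = 20:30 Jul 2, 2025.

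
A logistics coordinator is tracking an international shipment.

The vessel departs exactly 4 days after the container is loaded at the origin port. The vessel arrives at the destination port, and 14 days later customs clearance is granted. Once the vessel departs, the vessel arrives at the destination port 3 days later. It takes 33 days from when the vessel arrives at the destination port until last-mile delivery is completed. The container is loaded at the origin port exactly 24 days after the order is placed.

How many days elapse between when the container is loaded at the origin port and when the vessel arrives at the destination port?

Causal path: the container is loaded at the origin port → the vessel departs → the vessel arrives at the destination port.
Total delay along the path: 4 + 3 = 7 days.

7 days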